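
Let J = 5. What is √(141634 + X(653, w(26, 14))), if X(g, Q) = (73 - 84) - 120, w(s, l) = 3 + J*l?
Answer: √141503 ≈ 376.17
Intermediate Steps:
w(s, l) = 3 + 5*l
X(g, Q) = -131 (X(g, Q) = -11 - 120 = -131)
√(141634 + X(653, w(26, 14))) = √(141634 - 131) = √141503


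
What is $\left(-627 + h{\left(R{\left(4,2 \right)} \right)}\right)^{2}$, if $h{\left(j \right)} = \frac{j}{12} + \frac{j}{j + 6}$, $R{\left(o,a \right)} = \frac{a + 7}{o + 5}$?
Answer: $\frac{2771917201}{7056} \approx 3.9285 \cdot 10^{5}$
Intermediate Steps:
$R{\left(o,a \right)} = \frac{7 + a}{5 + o}$
$h{\left(j \right)} = \frac{j}{12} + \frac{j}{6 + j}$ ($h{\left(j \right)} = j \frac{1}{12} + \frac{j}{6 + j} = \frac{j}{12} + \frac{j}{6 + j}$)
$\left(-627 + h{\left(R{\left(4,2 \right)} \right)}\right)^{2} = \left(-627 + \frac{\frac{7 + 2}{5 + 4} \left(18 + \frac{7 + 2}{5 + 4}\right)}{12 \left(6 + \frac{7 + 2}{5 + 4}\right)}\right)^{2} = \left(-627 + \frac{\frac{1}{9} \cdot 9 \left(18 + \frac{1}{9} \cdot 9\right)}{12 \left(6 + \frac{1}{9} \cdot 9\right)}\right)^{2} = \left(-627 + \frac{1}{12} \cdot 1 \frac{1}{6 + 1} \left(18 + 1\right)\right)^{2} = \left(-627 + \frac{1}{12} \cdot 1 \cdot \frac{1}{7} \cdot 19\right)^{2} = \left(-627 + \frac{19}{84}\right)^{2} = \left(- \frac{52649}{84}\right)^{2} = \frac{2771917201}{7056}$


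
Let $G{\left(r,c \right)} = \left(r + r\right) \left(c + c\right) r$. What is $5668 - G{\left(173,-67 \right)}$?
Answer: $8026640$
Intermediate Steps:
$G{\left(r,c \right)} = 4 c r^{2}$ ($G{\left(r,c \right)} = 2 r 2 c r = 4 c r r = 4 c r^{2}$)
$5668 - G{\left(173,-67 \right)} = 5668 - 4 \left(-67\right) 173^{2} = 5668 - 4 \left(-67\right) 29929 = 5668 - -8020972 = 5668 + 8020972 = 8026640$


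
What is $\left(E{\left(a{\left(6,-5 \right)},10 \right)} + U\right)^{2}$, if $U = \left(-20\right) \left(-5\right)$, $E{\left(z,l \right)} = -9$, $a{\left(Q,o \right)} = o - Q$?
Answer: $8281$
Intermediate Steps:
$U = 100$
$\left(E{\left(a{\left(6,-5 \right)},10 \right)} + U\right)^{2} = \left(-9 + 100\right)^{2} = 91^{2} = 8281$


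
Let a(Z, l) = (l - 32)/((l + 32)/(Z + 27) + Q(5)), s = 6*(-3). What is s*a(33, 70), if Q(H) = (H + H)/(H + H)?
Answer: -760/3 ≈ -253.33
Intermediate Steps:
s = -18
Q(H) = 1 (Q(H) = (2*H)/((2*H)) = (2*H)*(1/(2*H)) = 1)
a(Z, l) = (-32 + l)/(1 + (32 + l)/(27 + Z)) (a(Z, l) = (l - 32)/((l + 32)/(Z + 27) + 1) = (-32 + l)/((32 + l)/(27 + Z) + 1) = (-32 + l)/(1 + (32 + l)/(27 + Z)))
s*a(33, 70) = -18*(-864 - 32*33 + 27*70 + 33*70)/(59 + 33 + 70) = -18*(-864 - 1056 + 1890 + 2310)/162 = -2280/9 = -18*380/27 = -760/3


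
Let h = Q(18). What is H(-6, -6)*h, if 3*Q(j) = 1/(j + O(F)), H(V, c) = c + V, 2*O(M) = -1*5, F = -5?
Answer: -8/31 ≈ -0.25806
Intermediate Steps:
O(M) = -5/2 (O(M) = (-1*5)/2 = (½)*(-5) = -5/2)
H(V, c) = V + c
Q(j) = 1/(3*(-5/2 + j)) (Q(j) = 1/(3*(j - 5/2)) = 1/(3*(-5/2 + j)))
h = 2/93 (h = 2/(3*(-5 + 2*18)) = 2/(3*(-5 + 36)) = (⅔)/31 = (⅔)*(1/31) = 2/93 ≈ 0.021505)
H(-6, -6)*h = (-6 - 6)*(2/93) = -12*2/93 = -8/31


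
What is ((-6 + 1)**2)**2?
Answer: 625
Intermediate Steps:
((-6 + 1)**2)**2 = ((-5)**2)**2 = 25**2 = 625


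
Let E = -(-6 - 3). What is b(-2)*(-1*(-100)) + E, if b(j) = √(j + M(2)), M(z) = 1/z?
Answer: 9 + 50*I*√6 ≈ 9.0 + 122.47*I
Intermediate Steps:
E = 9 (E = -1*(-9) = 9)
b(j) = √(½ + j) (b(j) = √(j + 1/2) = √(j + ½) = √(½ + j))
b(-2)*(-1*(-100)) + E = (√(2 + 4*(-2))/2)*(-1*(-100)) + 9 = (√(2 - 8)/2)*100 + 9 = (√(-6)/2)*100 + 9 = ((I*√6)/2)*100 + 9 = (I*√6/2)*100 + 9 = 50*I*√6 + 9 = 9 + 50*I*√6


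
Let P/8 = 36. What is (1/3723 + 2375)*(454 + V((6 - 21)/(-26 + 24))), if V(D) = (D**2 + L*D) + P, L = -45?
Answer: 8148019109/7446 ≈ 1.0943e+6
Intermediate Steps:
P = 288 (P = 8*36 = 288)
V(D) = 288 + D**2 - 45*D (V(D) = (D**2 - 45*D) + 288 = 288 + D**2 - 45*D)
(1/3723 + 2375)*(454 + V((6 - 21)/(-26 + 24))) = (1/3723 + 2375)*(454 + (288 + ((6 - 21)/(-26 + 24))**2 - 45*(6 - 21)/(-26 + 24))) = (1/3723 + 2375)*(454 + (288 + (-15/(-2))**2 - (-675)/(-2))) = 8842126*(454 + (288 + (-15*(-1/2))**2 - (-675)*(-1)/2))/3723 = 8842126*(454 + (288 + (15/2)**2 - 45*15/2))/3723 = 8842126*(454 + (288 + 225/4 - 675/2))/3723 = 8842126*(454 + 27/4)/3723 = (8842126/3723)*(1843/4) = 8148019109/7446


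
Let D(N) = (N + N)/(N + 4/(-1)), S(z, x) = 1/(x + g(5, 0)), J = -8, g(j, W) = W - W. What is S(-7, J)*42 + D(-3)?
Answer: -123/28 ≈ -4.3929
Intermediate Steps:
g(j, W) = 0
S(z, x) = 1/x (S(z, x) = 1/(x + 0) = 1/x)
D(N) = 2*N/(-4 + N) (D(N) = (2*N)/(N + 4*(-1)) = (2*N)/(N - 4) = (2*N)/(-4 + N) = 2*N/(-4 + N))
S(-7, J)*42 + D(-3) = 42/(-8) + 2*(-3)/(-4 - 3) = -⅛*42 + 2*(-3)/(-7) = -21/4 + 2*(-3)*(-⅐) = -21/4 + 6/7 = -123/28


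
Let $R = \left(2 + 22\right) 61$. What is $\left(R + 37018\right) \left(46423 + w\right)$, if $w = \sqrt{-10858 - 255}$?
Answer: $1786449886 + 38482 i \sqrt{11113} \approx 1.7864 \cdot 10^{9} + 4.0567 \cdot 10^{6} i$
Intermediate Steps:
$w = i \sqrt{11113}$ ($w = \sqrt{-11113} = i \sqrt{11113} \approx 105.42 i$)
$R = 1464$ ($R = 24 \cdot 61 = 1464$)
$\left(R + 37018\right) \left(46423 + w\right) = \left(1464 + 37018\right) \left(46423 + i \sqrt{11113}\right) = 38482 \left(46423 + i \sqrt{11113}\right) = 1786449886 + 38482 i \sqrt{11113}$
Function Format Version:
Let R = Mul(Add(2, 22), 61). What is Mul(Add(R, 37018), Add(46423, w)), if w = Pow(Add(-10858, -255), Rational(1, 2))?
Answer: Add(1786449886, Mul(38482, I, Pow(11113, Rational(1, 2)))) ≈ Add(1.7864e+9, Mul(4.0567e+6, I))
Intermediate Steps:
w = Mul(I, Pow(11113, Rational(1, 2))) (w = Pow(-11113, Rational(1, 2)) = Mul(I, Pow(11113, Rational(1, 2))) ≈ Mul(105.42, I))
R = 1464 (R = Mul(24, 61) = 1464)
Mul(Add(R, 37018), Add(46423, w)) = Mul(Add(1464, 37018), Add(46423, Mul(I, Pow(11113, Rational(1, 2))))) = Mul(38482, Add(46423, Mul(I, Pow(11113, Rational(1, 2))))) = Add(1786449886, Mul(38482, I, Pow(11113, Rational(1, 2))))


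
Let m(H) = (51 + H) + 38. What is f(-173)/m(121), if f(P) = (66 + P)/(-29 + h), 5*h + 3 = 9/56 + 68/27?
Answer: 3852/219725 ≈ 0.017531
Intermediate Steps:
m(H) = 89 + H
h = -97/1512 (h = -3/5 + (9/56 + 68/27)/5 = -3/5 + (1/5)*(4051/1512) = -3/5 + 4051/7560 = -97/1512 ≈ -0.064153)
f(P) = -9072/3995 - 1512*P/43945 (f(P) = (66 + P)/(-29 - 97/1512) = (66 + P)/(-43945/1512) = (66 + P)*(-1512/43945) = -9072/3995 - 1512*P/43945)
f(-173)/m(121) = (-9072/3995 - 1512/43945*(-173))/(89 + 121) = (-9072/3995 + 261576/43945)/210 = (161784/43945)*(1/210) = 3852/219725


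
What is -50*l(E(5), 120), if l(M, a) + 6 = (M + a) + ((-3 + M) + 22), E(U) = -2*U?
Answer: -5650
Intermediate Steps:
l(M, a) = 13 + a + 2*M (l(M, a) = -6 + ((M + a) + ((-3 + M) + 22)) = -6 + ((M + a) + (19 + M)) = -6 + (19 + a + 2*M) = 13 + a + 2*M)
-50*l(E(5), 120) = -50*(13 + 120 + 2*(-2*5)) = -50*(13 + 120 + 2*(-10)) = -50*(13 + 120 - 20) = -50*113 = -5650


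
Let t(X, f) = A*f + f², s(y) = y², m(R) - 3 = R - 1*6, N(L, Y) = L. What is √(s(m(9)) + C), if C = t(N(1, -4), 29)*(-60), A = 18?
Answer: 4*I*√5109 ≈ 285.91*I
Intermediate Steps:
m(R) = -3 + R (m(R) = 3 + (R - 1*6) = 3 + (R - 6) = 3 + (-6 + R) = -3 + R)
t(X, f) = f² + 18*f (t(X, f) = 18*f + f² = f² + 18*f)
C = -81780 (C = (29*(18 + 29))*(-60) = (29*47)*(-60) = 1363*(-60) = -81780)
√(s(m(9)) + C) = √((-3 + 9)² - 81780) = √(6² - 81780) = √(36 - 81780) = √(-81744) = 4*I*√5109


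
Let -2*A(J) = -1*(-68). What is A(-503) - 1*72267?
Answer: -72301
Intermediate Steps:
A(J) = -34 (A(J) = -(-1)*(-68)/2 = -½*68 = -34)
A(-503) - 1*72267 = -34 - 1*72267 = -34 - 72267 = -72301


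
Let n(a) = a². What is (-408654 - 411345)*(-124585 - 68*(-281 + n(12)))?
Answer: 94520464731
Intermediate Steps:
(-408654 - 411345)*(-124585 - 68*(-281 + n(12))) = (-408654 - 411345)*(-124585 - 68*(-281 + 12²)) = -819999*(-124585 - 68*(-281 + 144)) = -819999*(-124585 - 68*(-137)) = -819999*(-124585 + 9316) = -819999*(-115269) = 94520464731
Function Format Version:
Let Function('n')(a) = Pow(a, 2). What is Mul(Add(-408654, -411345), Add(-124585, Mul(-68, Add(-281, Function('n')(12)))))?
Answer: 94520464731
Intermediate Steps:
Mul(Add(-408654, -411345), Add(-124585, Mul(-68, Add(-281, Function('n')(12))))) = Mul(Add(-408654, -411345), Add(-124585, Mul(-68, Add(-281, Pow(12, 2))))) = Mul(-819999, Add(-124585, Mul(-68, Add(-281, 144)))) = Mul(-819999, Add(-124585, Mul(-68, -137))) = Mul(-819999, Add(-124585, 9316)) = Mul(-819999, -115269) = 94520464731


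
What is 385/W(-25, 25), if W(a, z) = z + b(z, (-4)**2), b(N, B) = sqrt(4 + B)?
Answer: 175/11 - 14*sqrt(5)/11 ≈ 13.063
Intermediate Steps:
W(a, z) = z + 2*sqrt(5) (W(a, z) = z + sqrt(4 + (-4)**2) = z + sqrt(4 + 16) = z + sqrt(20) = z + 2*sqrt(5))
385/W(-25, 25) = 385/(25 + 2*sqrt(5))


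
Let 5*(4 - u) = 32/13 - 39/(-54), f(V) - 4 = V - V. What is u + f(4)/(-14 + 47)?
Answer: 8969/2574 ≈ 3.4845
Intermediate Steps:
f(V) = 4 (f(V) = 4 + (V - V) = 4 + 0 = 4)
u = 787/234 (u = 4 - (32/13 - 39/(-54))/5 = 4 - (32*(1/13) - 39*(-1/54))/5 = 4 - (32/13 + 13/18)/5 = 4 - ⅕*745/234 = 4 - 149/234 = 787/234 ≈ 3.3632)
u + f(4)/(-14 + 47) = 787/234 + 4/(-14 + 47) = 787/234 + 4/33 = 8969/2574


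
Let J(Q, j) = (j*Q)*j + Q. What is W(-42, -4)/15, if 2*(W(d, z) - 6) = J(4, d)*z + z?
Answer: -14116/15 ≈ -941.07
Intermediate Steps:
J(Q, j) = Q + Q*j² (J(Q, j) = (Q*j)*j + Q = Q*j² + Q = Q + Q*j²)
W(d, z) = 6 + z/2 + z*(4 + 4*d²)/2 (W(d, z) = 6 + ((4*(1 + d²))*z + z)/2 = 6 + ((4 + 4*d²)*z + z)/2 = 6 + (z*(4 + 4*d²) + z)/2 = 6 + (z + z*(4 + 4*d²))/2 = 6 + (z/2 + z*(4 + 4*d²)/2) = 6 + z/2 + z*(4 + 4*d²)/2)
W(-42, -4)/15 = (6 + (½)*(-4) + 2*(-4)*(1 + (-42)²))/15 = (6 - 2 + 2*(-4)*(1 + 1764))*(1/15) = (6 - 2 + 2*(-4)*1765)*(1/15) = (6 - 2 - 14120)*(1/15) = -14116*1/15 = -14116/15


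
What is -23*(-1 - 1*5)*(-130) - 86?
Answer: -18026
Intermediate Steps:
-23*(-1 - 1*5)*(-130) - 86 = -23*(-1 - 5)*(-130) - 86 = -23*(-6)*(-130) - 86 = 138*(-130) - 86 = -17940 - 86 = -18026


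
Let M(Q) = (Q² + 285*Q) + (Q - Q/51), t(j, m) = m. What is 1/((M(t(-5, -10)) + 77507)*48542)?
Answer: 51/185047297994 ≈ 2.7561e-10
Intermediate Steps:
M(Q) = Q² + 14585*Q/51 (M(Q) = (Q² + 285*Q) + (Q - Q/51) = (Q² + 285*Q) + 50*Q/51 = Q² + 14585*Q/51)
1/((M(t(-5, -10)) + 77507)*48542) = 1/(((1/51)*(-10)*(14585 + 51*(-10)) + 77507)*48542) = (1/48542)/((1/51)*(-10)*(14585 - 510) + 77507) = (1/48542)/((1/51)*(-10)*14075 + 77507) = (1/48542)/(-140750/51 + 77507) = (1/48542)/(3812107/51) = (51/3812107)*(1/48542) = 51/185047297994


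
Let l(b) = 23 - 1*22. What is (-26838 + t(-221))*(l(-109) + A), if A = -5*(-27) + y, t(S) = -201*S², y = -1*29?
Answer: -1053295053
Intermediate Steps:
y = -29
A = 106 (A = -5*(-27) - 29 = 135 - 29 = 106)
l(b) = 1 (l(b) = 23 - 22 = 1)
(-26838 + t(-221))*(l(-109) + A) = (-26838 - 201*(-221)²)*(1 + 106) = (-26838 - 201*48841)*107 = (-26838 - 9817041)*107 = -9843879*107 = -1053295053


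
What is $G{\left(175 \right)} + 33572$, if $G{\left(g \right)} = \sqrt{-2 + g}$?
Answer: $33572 + \sqrt{173} \approx 33585.0$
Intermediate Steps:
$G{\left(175 \right)} + 33572 = \sqrt{-2 + 175} + 33572 = \sqrt{173} + 33572 = 33572 + \sqrt{173}$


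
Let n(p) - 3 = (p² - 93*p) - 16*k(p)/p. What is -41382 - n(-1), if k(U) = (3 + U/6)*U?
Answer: -124301/3 ≈ -41434.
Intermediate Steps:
k(U) = U*(3 + U/6) (k(U) = (3 + U*(⅙))*U = (3 + U/6)*U = U*(3 + U/6))
n(p) = -45 + p² - 287*p/3 (n(p) = 3 + ((p² - 93*p) - 16*p*(18 + p)/6/p) = 3 + ((p² - 93*p) - 16*(3 + p/6)) = 3 + ((p² - 93*p) + (-48 - 8*p/3)) = 3 + (-48 + p² - 287*p/3) = -45 + p² - 287*p/3)
-41382 - n(-1) = -41382 - (-45 + (-1)² - 287/3*(-1)) = -41382 - (-45 + 1 + 287/3) = -41382 - 1*155/3 = -41382 - 155/3 = -124301/3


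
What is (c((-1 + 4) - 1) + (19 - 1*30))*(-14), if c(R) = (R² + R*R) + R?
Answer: 14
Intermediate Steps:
c(R) = R + 2*R² (c(R) = (R² + R²) + R = 2*R² + R = R + 2*R²)
(c((-1 + 4) - 1) + (19 - 1*30))*(-14) = (((-1 + 4) - 1)*(1 + 2*((-1 + 4) - 1)) + (19 - 1*30))*(-14) = ((3 - 1)*(1 + 2*(3 - 1)) + (19 - 30))*(-14) = (2*(1 + 2*2) - 11)*(-14) = (2*(1 + 4) - 11)*(-14) = (2*5 - 11)*(-14) = (10 - 11)*(-14) = -1*(-14) = 14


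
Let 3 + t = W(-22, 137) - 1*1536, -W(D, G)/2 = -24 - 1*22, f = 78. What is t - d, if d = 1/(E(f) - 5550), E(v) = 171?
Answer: -7783412/5379 ≈ -1447.0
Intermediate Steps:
W(D, G) = 92 (W(D, G) = -2*(-24 - 1*22) = -2*(-24 - 22) = -2*(-46) = 92)
t = -1447 (t = -3 + (92 - 1*1536) = -3 + (92 - 1536) = -3 - 1444 = -1447)
d = -1/5379 (d = 1/(171 - 5550) = 1/(-5379) = -1/5379 ≈ -0.00018591)
t - d = -1447 - 1*(-1/5379) = -1447 + 1/5379 = -7783412/5379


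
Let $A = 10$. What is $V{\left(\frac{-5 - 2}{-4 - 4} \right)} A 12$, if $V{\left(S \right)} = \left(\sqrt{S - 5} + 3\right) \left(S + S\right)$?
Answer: $630 + \frac{105 i \sqrt{66}}{2} \approx 630.0 + 426.51 i$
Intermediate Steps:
$V{\left(S \right)} = 2 S \left(3 + \sqrt{-5 + S}\right)$ ($V{\left(S \right)} = \left(\sqrt{-5 + S} + 3\right) 2 S = \left(3 + \sqrt{-5 + S}\right) 2 S = 2 S \left(3 + \sqrt{-5 + S}\right)$)
$V{\left(\frac{-5 - 2}{-4 - 4} \right)} A 12 = 2 \frac{-5 - 2}{-4 - 4} \left(3 + \sqrt{-5 + \frac{-5 - 2}{-4 - 4}}\right) 10 \cdot 12 = 2 \left(- \frac{7}{-8}\right) \left(3 + \sqrt{-5 - \frac{7}{-8}}\right) 10 \cdot 12 = 2 \left(\left(-7\right) \left(- \frac{1}{8}\right)\right) \left(3 + \sqrt{-5 - - \frac{7}{8}}\right) 10 \cdot 12 = 2 \cdot \frac{7}{8} \left(3 + \sqrt{-5 + \frac{7}{8}}\right) 10 \cdot 12 = 2 \cdot \frac{7}{8} \left(3 + \sqrt{- \frac{33}{8}}\right) 10 \cdot 12 = 2 \cdot \frac{7}{8} \left(3 + \frac{i \sqrt{66}}{4}\right) 10 \cdot 12 = \left(\frac{21}{4} + \frac{7 i \sqrt{66}}{16}\right) 10 \cdot 12 = \left(\frac{105}{2} + \frac{35 i \sqrt{66}}{8}\right) 12 = 630 + \frac{105 i \sqrt{66}}{2}$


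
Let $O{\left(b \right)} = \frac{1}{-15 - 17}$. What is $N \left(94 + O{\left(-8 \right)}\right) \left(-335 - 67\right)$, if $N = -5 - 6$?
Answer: $\frac{6648477}{16} \approx 4.1553 \cdot 10^{5}$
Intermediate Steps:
$O{\left(b \right)} = - \frac{1}{32}$ ($O{\left(b \right)} = \frac{1}{-32} = - \frac{1}{32}$)
$N = -11$ ($N = -5 - 6 = -11$)
$N \left(94 + O{\left(-8 \right)}\right) \left(-335 - 67\right) = - 11 \left(94 - \frac{1}{32}\right) \left(-335 - 67\right) = - 11 \cdot \frac{3007}{32} \left(-402\right) = \left(-11\right) \left(- \frac{604407}{16}\right) = \frac{6648477}{16}$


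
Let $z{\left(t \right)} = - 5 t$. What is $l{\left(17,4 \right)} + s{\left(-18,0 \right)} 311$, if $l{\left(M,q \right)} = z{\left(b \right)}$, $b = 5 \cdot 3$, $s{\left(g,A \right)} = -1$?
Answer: $-386$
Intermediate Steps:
$b = 15$
$l{\left(M,q \right)} = -75$ ($l{\left(M,q \right)} = \left(-5\right) 15 = -75$)
$l{\left(17,4 \right)} + s{\left(-18,0 \right)} 311 = -75 - 311 = -386$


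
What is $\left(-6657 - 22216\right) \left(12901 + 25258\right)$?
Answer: $-1101764807$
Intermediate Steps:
$\left(-6657 - 22216\right) \left(12901 + 25258\right) = \left(-28873\right) 38159 = -1101764807$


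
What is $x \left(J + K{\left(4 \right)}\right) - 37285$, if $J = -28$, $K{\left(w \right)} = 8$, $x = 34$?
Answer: $-37965$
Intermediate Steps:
$x \left(J + K{\left(4 \right)}\right) - 37285 = 34 \left(-28 + 8\right) - 37285 = 34 \left(-20\right) - 37285 = -680 - 37285 = -37965$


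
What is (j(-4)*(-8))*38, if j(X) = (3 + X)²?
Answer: -304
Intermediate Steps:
(j(-4)*(-8))*38 = ((3 - 4)²*(-8))*38 = ((-1)²*(-8))*38 = (1*(-8))*38 = -8*38 = -304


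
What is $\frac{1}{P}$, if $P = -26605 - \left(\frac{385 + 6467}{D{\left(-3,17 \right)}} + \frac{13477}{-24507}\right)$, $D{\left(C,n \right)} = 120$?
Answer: $- \frac{245070}{6533946077} \approx -3.7507 \cdot 10^{-5}$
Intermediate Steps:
$P = - \frac{6533946077}{245070}$ ($P = -26605 - \left(\frac{385 + 6467}{120} + \frac{13477}{-24507}\right) = -26605 - \left(6852 \cdot \frac{1}{120} + 13477 \left(- \frac{1}{24507}\right)\right) = -26605 - \left(\frac{571}{10} - \frac{13477}{24507}\right) = -26605 - \frac{13858727}{245070} = - \frac{6533946077}{245070} \approx -26662.0$)
$\frac{1}{P} = \frac{1}{- \frac{6533946077}{245070}} = - \frac{245070}{6533946077}$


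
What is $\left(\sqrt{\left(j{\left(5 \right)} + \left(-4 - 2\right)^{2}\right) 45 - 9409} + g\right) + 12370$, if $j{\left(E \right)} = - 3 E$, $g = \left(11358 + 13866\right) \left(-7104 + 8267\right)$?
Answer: $29347882 + 92 i \approx 2.9348 \cdot 10^{7} + 92.0 i$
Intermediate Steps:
$g = 29335512$ ($g = 25224 \cdot 1163 = 29335512$)
$\left(\sqrt{\left(j{\left(5 \right)} + \left(-4 - 2\right)^{2}\right) 45 - 9409} + g\right) + 12370 = \left(\sqrt{\left(\left(-3\right) 5 + \left(-4 - 2\right)^{2}\right) 45 - 9409} + 29335512\right) + 12370 = \left(\sqrt{\left(-15 + \left(-6\right)^{2}\right) 45 - 9409} + 29335512\right) + 12370 = \left(\sqrt{\left(-15 + 36\right) 45 - 9409} + 29335512\right) + 12370 = \left(\sqrt{21 \cdot 45 - 9409} + 29335512\right) + 12370 = \left(\sqrt{945 - 9409} + 29335512\right) + 12370 = \left(\sqrt{-8464} + 29335512\right) + 12370 = \left(92 i + 29335512\right) + 12370 = \left(29335512 + 92 i\right) + 12370 = 29347882 + 92 i$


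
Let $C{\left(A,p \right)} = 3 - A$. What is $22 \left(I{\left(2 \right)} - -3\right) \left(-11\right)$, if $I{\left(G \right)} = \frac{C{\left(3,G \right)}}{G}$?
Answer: $-726$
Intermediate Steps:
$I{\left(G \right)} = 0$ ($I{\left(G \right)} = \frac{3 - 3}{G} = \frac{0}{G} = 0$)
$22 \left(I{\left(2 \right)} - -3\right) \left(-11\right) = 22 \left(0 - -3\right) \left(-11\right) = 22 \left(0 + 3\right) \left(-11\right) = 22 \cdot 3 \left(-11\right) = 66 \left(-11\right) = -726$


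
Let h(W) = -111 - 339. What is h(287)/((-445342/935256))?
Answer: 210432600/222671 ≈ 945.04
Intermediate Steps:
h(W) = -450
h(287)/((-445342/935256)) = -450/((-445342/935256)) = -450/((-445342*1/935256)) = -450/(-222671/467628) = -450*(-467628/222671) = 210432600/222671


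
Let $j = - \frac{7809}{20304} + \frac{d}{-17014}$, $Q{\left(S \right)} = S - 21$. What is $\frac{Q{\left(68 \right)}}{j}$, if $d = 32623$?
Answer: $- \frac{57575376}{2819999} \approx -20.417$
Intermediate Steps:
$Q{\left(S \right)} = -21 + S$ ($Q{\left(S \right)} = S - 21 = -21 + S$)
$j = - \frac{2819999}{1225008}$ ($j = - \frac{7809}{20304} + \frac{32623}{-17014} = \left(-7809\right) \frac{1}{20304} + 32623 \left(- \frac{1}{17014}\right) = - \frac{2603}{6768} - \frac{32623}{17014} = - \frac{2819999}{1225008} \approx -2.302$)
$\frac{Q{\left(68 \right)}}{j} = \frac{-21 + 68}{- \frac{2819999}{1225008}} = 47 \left(- \frac{1225008}{2819999}\right) = - \frac{57575376}{2819999}$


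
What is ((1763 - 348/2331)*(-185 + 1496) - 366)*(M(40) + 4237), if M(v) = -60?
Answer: 2499848457977/259 ≈ 9.6519e+9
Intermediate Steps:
((1763 - 348/2331)*(-185 + 1496) - 366)*(M(40) + 4237) = ((1763 - 348/2331)*(-185 + 1496) - 366)*(-60 + 4237) = ((1763 - 348*1/2331)*1311 - 366)*4177 = ((1763 - 116/777)*1311 - 366)*4177 = ((1369735/777)*1311 - 366)*4177 = (598574195/259 - 366)*4177 = (598479401/259)*4177 = 2499848457977/259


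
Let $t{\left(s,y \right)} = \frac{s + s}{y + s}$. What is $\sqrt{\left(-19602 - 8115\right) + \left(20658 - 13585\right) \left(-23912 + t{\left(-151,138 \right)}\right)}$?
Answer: $\frac{i \sqrt{28559813919}}{13} \approx 13000.0 i$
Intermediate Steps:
$t{\left(s,y \right)} = \frac{2 s}{s + y}$
$\sqrt{\left(-19602 - 8115\right) + \left(20658 - 13585\right) \left(-23912 + t{\left(-151,138 \right)}\right)} = \sqrt{\left(-19602 - 8115\right) + \left(20658 - 13585\right) \left(-23912 + 2 \left(-151\right) \frac{1}{-151 + 138}\right)} = \sqrt{\left(-19602 - 8115\right) + 7073 \left(-23912 + 2 \left(-151\right) \frac{1}{-13}\right)} = \sqrt{-27717 + 7073 \left(-23912 + 2 \left(-151\right) \left(- \frac{1}{13}\right)\right)} = \sqrt{-27717 + 7073 \left(-23912 + \frac{302}{13}\right)} = \sqrt{-27717 + 7073 \left(- \frac{310554}{13}\right)} = \sqrt{-27717 - \frac{2196548442}{13}} = \sqrt{- \frac{2196908763}{13}} = \frac{i \sqrt{28559813919}}{13}$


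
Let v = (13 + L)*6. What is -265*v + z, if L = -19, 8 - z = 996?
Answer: 8552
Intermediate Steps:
z = -988 (z = 8 - 1*996 = 8 - 996 = -988)
v = -36 (v = (13 - 19)*6 = -6*6 = -36)
-265*v + z = -265*(-36) - 988 = 9540 - 988 = 8552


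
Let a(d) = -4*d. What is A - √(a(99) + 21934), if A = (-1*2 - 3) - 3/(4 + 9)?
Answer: -68/13 - 11*√178 ≈ -151.99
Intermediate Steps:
A = -68/13 (A = (-2 - 3) - 3/13 = -5 + (1/13)*(-3) = -5 - 3/13 = -68/13 ≈ -5.2308)
A - √(a(99) + 21934) = -68/13 - √(-4*99 + 21934) = -68/13 - √(-396 + 21934) = -68/13 - √21538 = -68/13 - 11*√178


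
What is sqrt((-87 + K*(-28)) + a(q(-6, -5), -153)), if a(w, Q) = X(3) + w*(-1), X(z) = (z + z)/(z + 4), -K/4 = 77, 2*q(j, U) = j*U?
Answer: 2*sqrt(104405)/7 ≈ 92.319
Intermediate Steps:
q(j, U) = U*j/2 (q(j, U) = (j*U)/2 = (U*j)/2 = U*j/2)
K = -308 (K = -4*77 = -308)
X(z) = 2*z/(4 + z) (X(z) = (2*z)/(4 + z) = 2*z/(4 + z))
a(w, Q) = 6/7 - w (a(w, Q) = 2*3/(4 + 3) + w*(-1) = 2*3/7 - w = 2*3*(1/7) - w = 6/7 - w)
sqrt((-87 + K*(-28)) + a(q(-6, -5), -153)) = sqrt((-87 - 308*(-28)) + (6/7 - (-5)*(-6)/2)) = sqrt((-87 + 8624) + (6/7 - 1*15)) = sqrt(8537 + (6/7 - 15)) = sqrt(8537 - 99/7) = sqrt(59660/7) = 2*sqrt(104405)/7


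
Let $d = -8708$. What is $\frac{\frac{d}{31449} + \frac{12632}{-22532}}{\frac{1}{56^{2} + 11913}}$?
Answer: $- \frac{2232791627194}{177152217} \approx -12604.0$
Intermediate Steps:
$\frac{\frac{d}{31449} + \frac{12632}{-22532}}{\frac{1}{56^{2} + 11913}} = \frac{- \frac{8708}{31449} + \frac{12632}{-22532}}{\frac{1}{56^{2} + 11913}} = \frac{\left(-8708\right) \frac{1}{31449} + 12632 \left(- \frac{1}{22532}\right)}{\frac{1}{3136 + 11913}} = \frac{- \frac{8708}{31449} - \frac{3158}{5633}}{\frac{1}{15049}} = - \frac{148368106 \frac{1}{\frac{1}{15049}}}{177152217} = \left(- \frac{148368106}{177152217}\right) 15049 = - \frac{2232791627194}{177152217}$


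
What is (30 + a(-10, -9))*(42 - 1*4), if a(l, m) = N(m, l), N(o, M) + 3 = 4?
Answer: 1178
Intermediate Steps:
N(o, M) = 1 (N(o, M) = -3 + 4 = 1)
a(l, m) = 1
(30 + a(-10, -9))*(42 - 1*4) = (30 + 1)*(42 - 1*4) = 31*(42 - 4) = 31*38 = 1178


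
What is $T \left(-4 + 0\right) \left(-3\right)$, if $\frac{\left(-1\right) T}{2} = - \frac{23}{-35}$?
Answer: $- \frac{552}{35} \approx -15.771$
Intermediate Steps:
$T = - \frac{46}{35}$ ($T = - 2 \left(- \frac{23}{-35}\right) = - 2 \left(\left(-23\right) \left(- \frac{1}{35}\right)\right) = \left(-2\right) \frac{23}{35} = - \frac{46}{35} \approx -1.3143$)
$T \left(-4 + 0\right) \left(-3\right) = - \frac{46 \left(-4 + 0\right) \left(-3\right)}{35} = - \frac{46 \left(\left(-4\right) \left(-3\right)\right)}{35} = \left(- \frac{46}{35}\right) 12 = - \frac{552}{35}$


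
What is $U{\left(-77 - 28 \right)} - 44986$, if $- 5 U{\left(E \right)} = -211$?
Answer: $- \frac{224719}{5} \approx -44944.0$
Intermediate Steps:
$U{\left(E \right)} = \frac{211}{5}$ ($U{\left(E \right)} = \left(- \frac{1}{5}\right) \left(-211\right) = \frac{211}{5}$)
$U{\left(-77 - 28 \right)} - 44986 = \frac{211}{5} - 44986 = - \frac{224719}{5}$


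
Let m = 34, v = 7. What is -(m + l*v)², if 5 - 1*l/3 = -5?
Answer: -59536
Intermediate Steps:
l = 30 (l = 15 - 3*(-5) = 15 + 15 = 30)
-(m + l*v)² = -(34 + 30*7)² = -(34 + 210)² = -1*244² = -1*59536 = -59536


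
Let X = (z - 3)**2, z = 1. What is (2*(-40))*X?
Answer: -320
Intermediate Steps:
X = 4 (X = (1 - 3)**2 = (-2)**2 = 4)
(2*(-40))*X = (2*(-40))*4 = -80*4 = -320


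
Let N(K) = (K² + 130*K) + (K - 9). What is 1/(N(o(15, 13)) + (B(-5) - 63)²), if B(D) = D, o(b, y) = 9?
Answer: 1/5875 ≈ 0.00017021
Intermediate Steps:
N(K) = -9 + K² + 131*K (N(K) = (K² + 130*K) + (-9 + K) = -9 + K² + 131*K)
1/(N(o(15, 13)) + (B(-5) - 63)²) = 1/((-9 + 9² + 131*9) + (-5 - 63)²) = 1/((-9 + 81 + 1179) + (-68)²) = 1/(1251 + 4624) = 1/5875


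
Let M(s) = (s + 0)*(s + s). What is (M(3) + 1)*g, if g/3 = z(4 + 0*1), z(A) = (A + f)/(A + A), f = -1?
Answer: 171/8 ≈ 21.375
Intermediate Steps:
M(s) = 2*s**2 (M(s) = s*(2*s) = 2*s**2)
z(A) = (-1 + A)/(2*A) (z(A) = (A - 1)/(A + A) = (-1 + A)/((2*A)) = (-1 + A)*(1/(2*A)) = (-1 + A)/(2*A))
g = 9/8 (g = 3*((-1 + (4 + 0*1))/(2*(4 + 0*1))) = 3*((-1 + (4 + 0))/(2*(4 + 0))) = 3*((1/2)*(-1 + 4)/4) = 3*((1/2)*(1/4)*3) = 3*(3/8) = 9/8 ≈ 1.1250)
(M(3) + 1)*g = (2*3**2 + 1)*(9/8) = (2*9 + 1)*(9/8) = (18 + 1)*(9/8) = 19*(9/8) = 171/8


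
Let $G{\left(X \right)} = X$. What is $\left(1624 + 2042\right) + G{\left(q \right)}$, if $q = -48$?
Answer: $3618$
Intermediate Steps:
$\left(1624 + 2042\right) + G{\left(q \right)} = \left(1624 + 2042\right) - 48 = 3666 - 48 = 3618$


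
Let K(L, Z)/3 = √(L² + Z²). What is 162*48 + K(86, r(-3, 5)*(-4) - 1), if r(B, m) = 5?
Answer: 7776 + 3*√7837 ≈ 8041.6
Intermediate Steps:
K(L, Z) = 3*√(L² + Z²)
162*48 + K(86, r(-3, 5)*(-4) - 1) = 162*48 + 3*√(86² + (5*(-4) - 1)²) = 7776 + 3*√(7396 + (-20 - 1)²) = 7776 + 3*√(7396 + (-21)²) = 7776 + 3*√(7396 + 441) = 7776 + 3*√7837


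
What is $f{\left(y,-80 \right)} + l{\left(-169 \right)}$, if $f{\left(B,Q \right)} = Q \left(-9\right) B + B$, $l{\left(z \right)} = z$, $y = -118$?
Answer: $-85247$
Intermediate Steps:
$f{\left(B,Q \right)} = B - 9 B Q$ ($f{\left(B,Q \right)} = - 9 Q B + B = - 9 B Q + B = B - 9 B Q$)
$f{\left(y,-80 \right)} + l{\left(-169 \right)} = - 118 \left(1 - -720\right) - 169 = - 118 \left(1 + 720\right) - 169 = \left(-118\right) 721 - 169 = -85078 - 169 = -85247$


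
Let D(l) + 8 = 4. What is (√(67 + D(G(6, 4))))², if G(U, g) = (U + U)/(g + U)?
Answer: 63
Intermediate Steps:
G(U, g) = 2*U/(U + g) (G(U, g) = (2*U)/(U + g) = 2*U/(U + g))
D(l) = -4 (D(l) = -8 + 4 = -4)
(√(67 + D(G(6, 4))))² = (√(67 - 4))² = (√63)² = (3*√7)² = 63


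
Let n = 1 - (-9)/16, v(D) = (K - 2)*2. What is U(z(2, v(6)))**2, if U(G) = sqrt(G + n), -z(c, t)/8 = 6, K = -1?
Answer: -743/16 ≈ -46.438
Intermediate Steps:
v(D) = -6 (v(D) = (-1 - 2)*2 = -3*2 = -6)
z(c, t) = -48 (z(c, t) = -8*6 = -48)
n = 25/16 (n = 1 - (-9)/16 = 1 - 1*(-9/16) = 1 + 9/16 = 25/16 ≈ 1.5625)
U(G) = sqrt(25/16 + G) (U(G) = sqrt(G + 25/16) = sqrt(25/16 + G))
U(z(2, v(6)))**2 = (sqrt(25 + 16*(-48))/4)**2 = (sqrt(25 - 768)/4)**2 = (sqrt(-743)/4)**2 = ((I*sqrt(743))/4)**2 = (I*sqrt(743)/4)**2 = -743/16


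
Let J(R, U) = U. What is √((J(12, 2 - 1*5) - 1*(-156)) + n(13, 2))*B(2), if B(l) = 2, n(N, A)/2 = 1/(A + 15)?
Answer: 2*√44251/17 ≈ 24.748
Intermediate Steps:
n(N, A) = 2/(15 + A) (n(N, A) = 2/(A + 15) = 2/(15 + A))
√((J(12, 2 - 1*5) - 1*(-156)) + n(13, 2))*B(2) = √(((2 - 1*5) - 1*(-156)) + 2/(15 + 2))*2 = √(((2 - 5) + 156) + 2/17)*2 = √((-3 + 156) + 2*(1/17))*2 = √(153 + 2/17)*2 = √(2603/17)*2 = (√44251/17)*2 = 2*√44251/17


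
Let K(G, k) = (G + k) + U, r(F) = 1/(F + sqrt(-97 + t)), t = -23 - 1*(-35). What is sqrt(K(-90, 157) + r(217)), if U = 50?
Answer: sqrt((25390 + 117*I*sqrt(85))/(217 + I*sqrt(85))) ≈ 10.817 - 0.e-5*I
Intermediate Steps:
t = 12 (t = -23 + 35 = 12)
r(F) = 1/(F + I*sqrt(85)) (r(F) = 1/(F + sqrt(-97 + 12)) = 1/(F + sqrt(-85)) = 1/(F + I*sqrt(85)))
K(G, k) = 50 + G + k (K(G, k) = (G + k) + 50 = 50 + G + k)
sqrt(K(-90, 157) + r(217)) = sqrt((50 - 90 + 157) + 1/(217 + I*sqrt(85))) = sqrt(117 + 1/(217 + I*sqrt(85)))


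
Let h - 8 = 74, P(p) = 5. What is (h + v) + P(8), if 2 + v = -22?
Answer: 63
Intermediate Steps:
v = -24 (v = -2 - 22 = -24)
h = 82 (h = 8 + 74 = 82)
(h + v) + P(8) = (82 - 24) + 5 = 58 + 5 = 63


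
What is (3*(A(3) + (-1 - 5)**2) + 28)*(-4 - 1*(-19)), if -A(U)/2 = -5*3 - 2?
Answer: 3570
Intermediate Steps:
A(U) = 34 (A(U) = -2*(-5*3 - 2) = -2*(-15 - 2) = -2*(-17) = 34)
(3*(A(3) + (-1 - 5)**2) + 28)*(-4 - 1*(-19)) = (3*(34 + (-1 - 5)**2) + 28)*(-4 - 1*(-19)) = (3*(34 + (-6)**2) + 28)*(-4 + 19) = (3*(34 + 36) + 28)*15 = (3*70 + 28)*15 = (210 + 28)*15 = 238*15 = 3570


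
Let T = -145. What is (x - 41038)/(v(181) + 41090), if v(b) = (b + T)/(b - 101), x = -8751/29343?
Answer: -8027911900/8038113829 ≈ -0.99873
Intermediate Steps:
x = -2917/9781 (x = -8751*1/29343 = -2917/9781 ≈ -0.29823)
v(b) = (-145 + b)/(-101 + b) (v(b) = (b - 145)/(b - 101) = (-145 + b)/(-101 + b))
(x - 41038)/(v(181) + 41090) = (-2917/9781 - 41038)/((-145 + 181)/(-101 + 181) + 41090) = -401395595/(9781*(36/80 + 41090)) = -401395595/(9781*((1/80)*36 + 41090)) = -401395595/(9781*(9/20 + 41090)) = -401395595/(9781*821809/20) = -401395595/9781*20/821809 = -8027911900/8038113829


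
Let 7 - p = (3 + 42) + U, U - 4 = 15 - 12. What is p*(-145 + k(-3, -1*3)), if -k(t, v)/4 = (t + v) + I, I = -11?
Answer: 3465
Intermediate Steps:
U = 7 (U = 4 + (15 - 12) = 4 + 3 = 7)
p = -45 (p = 7 - ((3 + 42) + 7) = 7 - (45 + 7) = 7 - 1*52 = 7 - 52 = -45)
k(t, v) = 44 - 4*t - 4*v (k(t, v) = -4*((t + v) - 11) = -4*(-11 + t + v) = 44 - 4*t - 4*v)
p*(-145 + k(-3, -1*3)) = -45*(-145 + (44 - 4*(-3) - (-4)*3)) = -45*(-145 + (44 + 12 - 4*(-3))) = -45*(-145 + (44 + 12 + 12)) = -45*(-145 + 68) = -45*(-77) = 3465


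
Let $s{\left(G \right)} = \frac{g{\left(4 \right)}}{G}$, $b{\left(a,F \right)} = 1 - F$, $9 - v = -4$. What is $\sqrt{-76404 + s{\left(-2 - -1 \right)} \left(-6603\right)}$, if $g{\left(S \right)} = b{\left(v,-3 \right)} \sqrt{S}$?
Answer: $6 i \sqrt{655} \approx 153.56 i$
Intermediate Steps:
$v = 13$ ($v = 9 - -4 = 9 + 4 = 13$)
$g{\left(S \right)} = 4 \sqrt{S}$ ($g{\left(S \right)} = \left(1 - -3\right) \sqrt{S} = \left(1 + 3\right) \sqrt{S} = 4 \sqrt{S}$)
$s{\left(G \right)} = \frac{8}{G}$ ($s{\left(G \right)} = \frac{4 \sqrt{4}}{G} = \frac{4 \cdot 2}{G} = \frac{8}{G}$)
$\sqrt{-76404 + s{\left(-2 - -1 \right)} \left(-6603\right)} = \sqrt{-76404 + \frac{8}{-2 - -1} \left(-6603\right)} = \sqrt{-76404 + \frac{8}{-2 + 1} \left(-6603\right)} = \sqrt{-76404 + \frac{8}{-1} \left(-6603\right)} = \sqrt{-76404 + 8 \left(-1\right) \left(-6603\right)} = \sqrt{-76404 - -52824} = \sqrt{-76404 + 52824} = \sqrt{-23580} = 6 i \sqrt{655}$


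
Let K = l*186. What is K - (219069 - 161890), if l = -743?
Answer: -195377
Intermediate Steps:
K = -138198 (K = -743*186 = -138198)
K - (219069 - 161890) = -138198 - (219069 - 161890) = -138198 - 1*57179 = -138198 - 57179 = -195377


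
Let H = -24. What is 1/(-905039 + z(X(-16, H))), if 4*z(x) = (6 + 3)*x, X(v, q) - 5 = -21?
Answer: -1/905075 ≈ -1.1049e-6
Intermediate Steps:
X(v, q) = -16 (X(v, q) = 5 - 21 = -16)
z(x) = 9*x/4 (z(x) = ((6 + 3)*x)/4 = (9*x)/4 = 9*x/4)
1/(-905039 + z(X(-16, H))) = 1/(-905039 + (9/4)*(-16)) = 1/(-905039 - 36) = 1/(-905075) = -1/905075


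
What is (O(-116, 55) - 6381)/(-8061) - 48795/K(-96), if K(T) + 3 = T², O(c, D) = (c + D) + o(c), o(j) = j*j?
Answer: -50884053/8251777 ≈ -6.1664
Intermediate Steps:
o(j) = j²
O(c, D) = D + c + c² (O(c, D) = (c + D) + c² = (D + c) + c² = D + c + c²)
K(T) = -3 + T²
(O(-116, 55) - 6381)/(-8061) - 48795/K(-96) = ((55 - 116 + (-116)²) - 6381)/(-8061) - 48795/(-3 + (-96)²) = ((55 - 116 + 13456) - 6381)*(-1/8061) - 48795/(-3 + 9216) = (13395 - 6381)*(-1/8061) - 48795/9213 = 7014*(-1/8061) - 48795*1/9213 = -2338/2687 - 16265/3071 = -50884053/8251777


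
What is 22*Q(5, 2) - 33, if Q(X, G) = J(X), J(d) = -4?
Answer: -121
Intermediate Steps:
Q(X, G) = -4
22*Q(5, 2) - 33 = 22*(-4) - 33 = -88 - 33 = -121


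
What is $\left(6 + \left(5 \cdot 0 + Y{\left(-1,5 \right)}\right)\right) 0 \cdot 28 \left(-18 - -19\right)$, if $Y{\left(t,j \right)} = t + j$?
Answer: $0$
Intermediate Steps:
$Y{\left(t,j \right)} = j + t$
$\left(6 + \left(5 \cdot 0 + Y{\left(-1,5 \right)}\right)\right) 0 \cdot 28 \left(-18 - -19\right) = \left(6 + \left(5 \cdot 0 + \left(5 - 1\right)\right)\right) 0 \cdot 28 \left(-18 - -19\right) = \left(6 + \left(0 + 4\right)\right) 0 \cdot 28 \left(-18 + 19\right) = \left(6 + 4\right) 0 \cdot 28 \cdot 1 = 10 \cdot 0 \cdot 28 \cdot 1 = 0 \cdot 28 \cdot 1 = 0 \cdot 1 = 0$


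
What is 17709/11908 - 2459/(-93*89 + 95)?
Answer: 87088405/48715628 ≈ 1.7877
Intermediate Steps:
17709/11908 - 2459/(-93*89 + 95) = 17709*(1/11908) - 2459/(-8277 + 95) = 17709/11908 - 2459/(-8182) = 17709/11908 - 2459*(-1/8182) = 17709/11908 + 2459/8182 = 87088405/48715628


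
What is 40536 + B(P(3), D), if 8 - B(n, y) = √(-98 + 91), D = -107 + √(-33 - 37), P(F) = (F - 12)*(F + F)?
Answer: 40544 - I*√7 ≈ 40544.0 - 2.6458*I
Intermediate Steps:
P(F) = 2*F*(-12 + F) (P(F) = (-12 + F)*(2*F) = 2*F*(-12 + F))
D = -107 + I*√70 (D = -107 + √(-70) = -107 + I*√70 ≈ -107.0 + 8.3666*I)
B(n, y) = 8 - I*√7 (B(n, y) = 8 - √(-98 + 91) = 8 - √(-7) = 8 - I*√7)
40536 + B(P(3), D) = 40536 + (8 - I*√7) = 40544 - I*√7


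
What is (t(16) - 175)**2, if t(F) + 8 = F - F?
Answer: 33489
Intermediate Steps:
t(F) = -8 (t(F) = -8 + (F - F) = -8 + 0 = -8)
(t(16) - 175)**2 = (-8 - 175)**2 = (-183)**2 = 33489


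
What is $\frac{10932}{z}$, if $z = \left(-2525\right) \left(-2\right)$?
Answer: $\frac{5466}{2525} \approx 2.1648$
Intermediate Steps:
$z = 5050$
$\frac{10932}{z} = \frac{10932}{5050} = 10932 \cdot \frac{1}{5050} = \frac{5466}{2525}$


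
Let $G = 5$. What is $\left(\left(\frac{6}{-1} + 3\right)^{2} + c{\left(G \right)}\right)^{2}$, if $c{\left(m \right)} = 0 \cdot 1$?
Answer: $81$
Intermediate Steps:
$c{\left(m \right)} = 0$
$\left(\left(\frac{6}{-1} + 3\right)^{2} + c{\left(G \right)}\right)^{2} = \left(\left(\frac{6}{-1} + 3\right)^{2} + 0\right)^{2} = \left(\left(6 \left(-1\right) + 3\right)^{2} + 0\right)^{2} = \left(\left(-6 + 3\right)^{2} + 0\right)^{2} = \left(\left(-3\right)^{2} + 0\right)^{2} = \left(9 + 0\right)^{2} = 9^{2} = 81$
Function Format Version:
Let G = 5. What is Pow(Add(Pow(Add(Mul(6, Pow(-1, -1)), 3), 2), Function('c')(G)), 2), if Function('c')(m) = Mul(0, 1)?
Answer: 81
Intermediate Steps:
Function('c')(m) = 0
Pow(Add(Pow(Add(Mul(6, Pow(-1, -1)), 3), 2), Function('c')(G)), 2) = Pow(Add(Pow(Add(Mul(6, Pow(-1, -1)), 3), 2), 0), 2) = Pow(Add(Pow(Add(Mul(6, -1), 3), 2), 0), 2) = Pow(Add(Pow(Add(-6, 3), 2), 0), 2) = Pow(Add(Pow(-3, 2), 0), 2) = Pow(Add(9, 0), 2) = Pow(9, 2) = 81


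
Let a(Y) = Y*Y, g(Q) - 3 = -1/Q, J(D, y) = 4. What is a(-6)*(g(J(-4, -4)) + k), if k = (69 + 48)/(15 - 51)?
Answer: -18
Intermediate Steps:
g(Q) = 3 - 1/Q
a(Y) = Y**2
k = -13/4 (k = 117/(-36) = 117*(-1/36) = -13/4 ≈ -3.2500)
a(-6)*(g(J(-4, -4)) + k) = (-6)**2*((3 - 1/4) - 13/4) = 36*((3 - 1*1/4) - 13/4) = 36*((3 - 1/4) - 13/4) = 36*(11/4 - 13/4) = 36*(-1/2) = -18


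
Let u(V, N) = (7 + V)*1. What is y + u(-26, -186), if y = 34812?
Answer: 34793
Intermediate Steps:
u(V, N) = 7 + V
y + u(-26, -186) = 34812 + (7 - 26) = 34812 - 19 = 34793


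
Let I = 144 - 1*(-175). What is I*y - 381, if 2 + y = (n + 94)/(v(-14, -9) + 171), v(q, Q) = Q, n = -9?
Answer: -137963/162 ≈ -851.62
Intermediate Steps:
y = -239/162 (y = -2 + (-9 + 94)/(-9 + 171) = -2 + 85/162 = -239/162 ≈ -1.4753)
I = 319 (I = 144 + 175 = 319)
I*y - 381 = 319*(-239/162) - 381 = -76241/162 - 381 = -137963/162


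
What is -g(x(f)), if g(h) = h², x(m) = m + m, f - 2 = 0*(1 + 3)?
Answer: -16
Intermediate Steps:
f = 2 (f = 2 + 0*(1 + 3) = 2 + 0*4 = 2 + 0 = 2)
x(m) = 2*m
-g(x(f)) = -(2*2)² = -1*4² = -1*16 = -16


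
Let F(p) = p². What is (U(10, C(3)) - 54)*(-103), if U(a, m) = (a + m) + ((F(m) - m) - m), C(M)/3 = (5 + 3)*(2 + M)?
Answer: -1466308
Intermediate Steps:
C(M) = 48 + 24*M (C(M) = 3*((5 + 3)*(2 + M)) = 3*(8*(2 + M)) = 3*(16 + 8*M) = 48 + 24*M)
U(a, m) = a + m² - m (U(a, m) = (a + m) + ((m² - m) - m) = (a + m) + (m² - 2*m) = a + m² - m)
(U(10, C(3)) - 54)*(-103) = ((10 + (48 + 24*3)² - (48 + 24*3)) - 54)*(-103) = ((10 + (48 + 72)² - (48 + 72)) - 54)*(-103) = ((10 + 120² - 1*120) - 54)*(-103) = ((10 + 14400 - 120) - 54)*(-103) = (14290 - 54)*(-103) = 14236*(-103) = -1466308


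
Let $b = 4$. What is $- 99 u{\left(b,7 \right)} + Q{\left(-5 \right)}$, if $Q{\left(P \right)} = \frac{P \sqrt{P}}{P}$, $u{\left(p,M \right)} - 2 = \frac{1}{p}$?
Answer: $- \frac{891}{4} + i \sqrt{5} \approx -222.75 + 2.2361 i$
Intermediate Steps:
$u{\left(p,M \right)} = 2 + \frac{1}{p}$
$Q{\left(P \right)} = \sqrt{P}$ ($Q{\left(P \right)} = \frac{P^{\frac{3}{2}}}{P} = \sqrt{P}$)
$- 99 u{\left(b,7 \right)} + Q{\left(-5 \right)} = - 99 \left(2 + \frac{1}{4}\right) + \sqrt{-5} = - 99 \left(2 + \frac{1}{4}\right) + i \sqrt{5} = \left(-99\right) \frac{9}{4} + i \sqrt{5} = - \frac{891}{4} + i \sqrt{5}$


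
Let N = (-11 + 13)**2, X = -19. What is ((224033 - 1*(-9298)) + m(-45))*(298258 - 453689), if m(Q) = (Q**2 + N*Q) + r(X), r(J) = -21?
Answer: -36550376805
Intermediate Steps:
N = 4 (N = 2**2 = 4)
m(Q) = -21 + Q**2 + 4*Q (m(Q) = (Q**2 + 4*Q) - 21 = -21 + Q**2 + 4*Q)
((224033 - 1*(-9298)) + m(-45))*(298258 - 453689) = ((224033 - 1*(-9298)) + (-21 + (-45)**2 + 4*(-45)))*(298258 - 453689) = ((224033 + 9298) + (-21 + 2025 - 180))*(-155431) = (233331 + 1824)*(-155431) = 235155*(-155431) = -36550376805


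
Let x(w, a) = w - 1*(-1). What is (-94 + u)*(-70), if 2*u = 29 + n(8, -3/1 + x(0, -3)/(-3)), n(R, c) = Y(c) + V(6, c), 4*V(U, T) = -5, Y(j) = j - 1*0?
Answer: 68705/12 ≈ 5725.4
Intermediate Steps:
Y(j) = j (Y(j) = j + 0 = j)
V(U, T) = -5/4 (V(U, T) = (1/4)*(-5) = -5/4)
x(w, a) = 1 + w (x(w, a) = w + 1 = 1 + w)
n(R, c) = -5/4 + c (n(R, c) = c - 5/4 = -5/4 + c)
u = 293/24 (u = (29 + (-5/4 + (-3/1 + (1 + 0)/(-3))))/2 = (29 + (-5/4 + (-3*1 + 1*(-1/3))))/2 = (29 + (-5/4 + (-3 - 1/3)))/2 = (29 + (-5/4 - 10/3))/2 = (29 - 55/12)/2 = (1/2)*(293/12) = 293/24 ≈ 12.208)
(-94 + u)*(-70) = (-94 + 293/24)*(-70) = -1963/24*(-70) = 68705/12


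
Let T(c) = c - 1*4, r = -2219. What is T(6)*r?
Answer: -4438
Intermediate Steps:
T(c) = -4 + c (T(c) = c - 4 = -4 + c)
T(6)*r = (-4 + 6)*(-2219) = 2*(-2219) = -4438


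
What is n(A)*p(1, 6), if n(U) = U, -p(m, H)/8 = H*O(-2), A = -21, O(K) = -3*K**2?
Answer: -12096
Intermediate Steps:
p(m, H) = 96*H (p(m, H) = -8*H*(-3*(-2)**2) = -8*H*(-3*4) = -8*H*(-12) = -(-96)*H = 96*H)
n(A)*p(1, 6) = -2016*6 = -21*576 = -12096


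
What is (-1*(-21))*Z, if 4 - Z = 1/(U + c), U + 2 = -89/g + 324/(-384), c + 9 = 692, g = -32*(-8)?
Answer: 14613228/174031 ≈ 83.969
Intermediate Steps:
g = 256
c = 683 (c = -9 + 692 = 683)
U = -817/256 (U = -2 + (-89/256 + 324/(-384)) = -2 + (-89*1/256 + 324*(-1/384)) = -2 + (-89/256 - 27/32) = -2 - 305/256 = -817/256 ≈ -3.1914)
Z = 695868/174031 (Z = 4 - 1/(-817/256 + 683) = 4 - 1/174031/256 = 4 - 1*256/174031 = 4 - 256/174031 = 695868/174031 ≈ 3.9985)
(-1*(-21))*Z = -1*(-21)*(695868/174031) = 21*(695868/174031) = 14613228/174031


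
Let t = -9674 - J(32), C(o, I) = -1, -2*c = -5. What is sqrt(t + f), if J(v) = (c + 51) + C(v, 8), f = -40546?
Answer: I*sqrt(201090)/2 ≈ 224.22*I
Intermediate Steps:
c = 5/2 (c = -1/2*(-5) = 5/2 ≈ 2.5000)
J(v) = 105/2 (J(v) = (5/2 + 51) - 1 = 107/2 - 1 = 105/2)
t = -19453/2 (t = -9674 - 1*105/2 = -9674 - 105/2 = -19453/2 ≈ -9726.5)
sqrt(t + f) = sqrt(-19453/2 - 40546) = sqrt(-100545/2) = I*sqrt(201090)/2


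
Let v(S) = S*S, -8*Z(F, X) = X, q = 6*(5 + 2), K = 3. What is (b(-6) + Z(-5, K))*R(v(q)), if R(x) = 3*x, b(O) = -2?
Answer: -25137/2 ≈ -12569.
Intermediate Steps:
q = 42 (q = 6*7 = 42)
Z(F, X) = -X/8
v(S) = S**2
(b(-6) + Z(-5, K))*R(v(q)) = (-2 - 1/8*3)*(3*42**2) = (-2 - 3/8)*(3*1764) = -19/8*5292 = -25137/2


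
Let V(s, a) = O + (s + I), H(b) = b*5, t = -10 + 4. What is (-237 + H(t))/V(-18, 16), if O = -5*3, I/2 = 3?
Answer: 89/9 ≈ 9.8889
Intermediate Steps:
t = -6
I = 6 (I = 2*3 = 6)
H(b) = 5*b
O = -15
V(s, a) = -9 + s (V(s, a) = -15 + (s + 6) = -15 + (6 + s) = -9 + s)
(-237 + H(t))/V(-18, 16) = (-237 + 5*(-6))/(-9 - 18) = (-237 - 30)/(-27) = -267*(-1/27) = 89/9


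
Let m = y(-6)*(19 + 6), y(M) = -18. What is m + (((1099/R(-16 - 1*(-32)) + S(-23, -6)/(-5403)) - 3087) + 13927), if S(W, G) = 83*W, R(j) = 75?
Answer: 1405456274/135075 ≈ 10405.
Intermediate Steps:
m = -450 (m = -18*(19 + 6) = -18*25 = -450)
m + (((1099/R(-16 - 1*(-32)) + S(-23, -6)/(-5403)) - 3087) + 13927) = -450 + (((1099/75 + (83*(-23))/(-5403)) - 3087) + 13927) = -450 + (((1099*(1/75) - 1909*(-1/5403)) - 3087) + 13927) = -450 + (((1099/75 + 1909/5403) - 3087) + 13927) = -450 + ((2027024/135075 - 3087) + 13927) = -450 + (-414949501/135075 + 13927) = -450 + 1466240024/135075 = 1405456274/135075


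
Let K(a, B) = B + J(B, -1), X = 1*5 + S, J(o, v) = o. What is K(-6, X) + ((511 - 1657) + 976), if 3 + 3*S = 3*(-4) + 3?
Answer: -168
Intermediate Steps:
S = -4 (S = -1 + (3*(-4) + 3)/3 = -1 + (-12 + 3)/3 = -1 + (⅓)*(-9) = -1 - 3 = -4)
X = 1 (X = 1*5 - 4 = 5 - 4 = 1)
K(a, B) = 2*B (K(a, B) = B + B = 2*B)
K(-6, X) + ((511 - 1657) + 976) = 2*1 + ((511 - 1657) + 976) = 2 + (-1146 + 976) = 2 - 170 = -168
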